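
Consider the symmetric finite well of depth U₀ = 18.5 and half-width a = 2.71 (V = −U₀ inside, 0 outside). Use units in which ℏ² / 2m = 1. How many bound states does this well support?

Define the well-strength parameter z₀ = (a/ℏ)√(2mU₀) = 2.71 × √(2·0.5·18.5) = 11.66.
A new bound state (alternating even/odd) appears each time z₀ passes a multiple of π/2, so N = ⌊2z₀/π⌋ + 1 = ⌊7.421⌋ + 1 = 8.

N = 8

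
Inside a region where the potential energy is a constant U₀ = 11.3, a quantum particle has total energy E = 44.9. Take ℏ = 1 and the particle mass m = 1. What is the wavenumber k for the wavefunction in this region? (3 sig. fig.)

k = 8.20

With E > U₀ the solution is oscillatory, ψ ∝ e^{±ikx} with k = √(2m(E − U₀))/ℏ.
k = √(2 × 1 × 33.6) = 8.198.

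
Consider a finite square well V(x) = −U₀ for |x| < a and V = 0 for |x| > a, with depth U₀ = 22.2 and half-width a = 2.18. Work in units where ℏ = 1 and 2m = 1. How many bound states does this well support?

Define the well-strength parameter z₀ = (a/ℏ)√(2mU₀) = 2.18 × √(2·0.5·22.2) = 10.27.
A new bound state (alternating even/odd) appears each time z₀ passes a multiple of π/2, so N = ⌊2z₀/π⌋ + 1 = ⌊6.539⌋ + 1 = 7.

N = 7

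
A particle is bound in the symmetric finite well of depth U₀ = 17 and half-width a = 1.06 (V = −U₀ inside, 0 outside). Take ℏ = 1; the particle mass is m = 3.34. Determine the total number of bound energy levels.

Define the well-strength parameter z₀ = (a/ℏ)√(2mU₀) = 1.06 × √(2·3.34·17) = 11.30.
The even/odd transcendental equations gain one root per π/2 in z₀, giving N = 1 + ⌊2z₀/π⌋ = 1 + ⌊7.191⌋ = 8.

N = 8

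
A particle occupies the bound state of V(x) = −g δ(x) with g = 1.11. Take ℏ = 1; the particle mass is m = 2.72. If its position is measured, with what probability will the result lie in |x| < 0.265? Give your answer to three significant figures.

P = 0.798

The normalised bound state is ψ = √κ e^{−κ|x|} with κ = mg/ℏ² = 3.019.
P(|x| < d) = ∫_{−d}^{d} κ e^{−2κ|x|} dx = 1 − e^{−2κd} = 1 − e^{−1.600} = 0.7981.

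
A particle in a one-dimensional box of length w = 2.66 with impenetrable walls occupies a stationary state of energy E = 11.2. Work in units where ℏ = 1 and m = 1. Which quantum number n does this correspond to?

From E_n = n²π²ℏ²/(2mw²) invert to n = √(2mw²E)/(πℏ).
n = (2.66/π) × √(2 × 1 × 11.2) = 4.007 → n = 4.

n = 4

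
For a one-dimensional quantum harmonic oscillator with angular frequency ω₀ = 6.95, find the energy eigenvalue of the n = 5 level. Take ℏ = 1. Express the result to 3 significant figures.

The oscillator eigenvalues are E_n = ℏω₀(n + ½), so E_5 = 6.95 × 5.5 = 38.23.

E = 38.2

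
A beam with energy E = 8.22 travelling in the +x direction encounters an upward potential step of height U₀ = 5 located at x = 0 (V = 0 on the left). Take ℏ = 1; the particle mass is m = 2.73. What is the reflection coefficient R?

R = 0.0529

On each side the TISE gives plane waves with k = √(2m(E − V))/ℏ: k₁ = √(2·2.73·8.22) = 6.699, k₂ = √(2·2.73·3.22) = 4.193.
Continuity of ψ and ψ′ at the step yields the reflection amplitude r = (k₁ − k₂)/(k₁ + k₂) = 0.2301; thus R = |r|² = 0.05295, T = 0.9471.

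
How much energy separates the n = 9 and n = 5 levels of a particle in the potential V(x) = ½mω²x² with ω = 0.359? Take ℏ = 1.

E_n = ℏω(n + ½), so ΔE = (9 − 5) ℏω = 4 × 0.359 = 1.436.

ΔE = 1.44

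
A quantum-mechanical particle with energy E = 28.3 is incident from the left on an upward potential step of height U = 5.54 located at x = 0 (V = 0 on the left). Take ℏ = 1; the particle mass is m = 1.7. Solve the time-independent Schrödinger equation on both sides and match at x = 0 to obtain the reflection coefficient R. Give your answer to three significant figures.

The wavenumbers are k₁ = √(2mE)/ℏ = 9.809 on the left and k₂ = √(2m(E − U))/ℏ = 8.797 on the right.
Matching ψ and ψ′ at x = 0 gives r = (k₁ − k₂)/(k₁ + k₂), so R = r² = 0.002961 and T = 1 − R = 0.9970.

R = 0.00296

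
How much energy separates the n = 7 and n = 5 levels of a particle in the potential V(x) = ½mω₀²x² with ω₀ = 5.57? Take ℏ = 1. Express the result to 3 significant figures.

ΔE = 11.1

E_n = ℏω₀(n + ½), so ΔE = (7 − 5) ℏω₀ = 2 × 5.57 = 11.14.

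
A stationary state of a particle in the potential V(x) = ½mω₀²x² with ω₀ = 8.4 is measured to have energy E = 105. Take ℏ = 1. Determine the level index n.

n = 12

E_n = ℏω₀(n + ½) ⇒ n = E/(ℏω₀) − ½ = 105/8.4 − 0.5 = 12.000 → n = 12.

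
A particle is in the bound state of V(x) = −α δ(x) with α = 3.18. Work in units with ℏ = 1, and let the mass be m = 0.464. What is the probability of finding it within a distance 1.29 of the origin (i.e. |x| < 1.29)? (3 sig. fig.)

The normalised bound state is ψ = √κ e^{−κ|x|} with κ = mα/ℏ² = 1.476.
P(|x| < d) = ∫_{−d}^{d} κ e^{−2κ|x|} dx = 1 − e^{−2κd} = 1 − e^{−3.807} = 0.9778.

P = 0.978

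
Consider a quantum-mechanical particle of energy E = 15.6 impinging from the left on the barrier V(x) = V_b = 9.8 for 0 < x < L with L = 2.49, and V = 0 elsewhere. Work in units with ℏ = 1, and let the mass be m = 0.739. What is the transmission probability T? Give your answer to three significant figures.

T = 0.841

E > V_b: inside the barrier k₂ = √(2m(E − V_b))/ℏ = 2.928, k₂L = 7.290.
T = [1 + V_b² sin²(k₂L) / (4E(E − V_b))]⁻¹ = 1/1.190 = 0.841.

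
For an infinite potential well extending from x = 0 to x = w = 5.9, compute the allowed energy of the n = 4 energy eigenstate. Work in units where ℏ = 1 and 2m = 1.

E = 4.54

Requiring ψ(0) = ψ(w) = 0 quantises k = nπ/w, hence E_n = ℏ²k²/2m = n²π²ℏ²/(2mw²).
E_4 = 4² × π² / (2 × 0.5 × 5.9²) = 4.536.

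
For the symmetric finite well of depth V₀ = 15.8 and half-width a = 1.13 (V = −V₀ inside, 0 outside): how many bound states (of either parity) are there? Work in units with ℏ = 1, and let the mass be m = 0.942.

N = 4

The dimensionless depth is z₀ = a√(2mV₀)/ℏ = 1.13 × √(29.77) = 6.165.
A new bound state (alternating even/odd) appears each time z₀ passes a multiple of π/2, so N = ⌊2z₀/π⌋ + 1 = ⌊3.925⌋ + 1 = 4.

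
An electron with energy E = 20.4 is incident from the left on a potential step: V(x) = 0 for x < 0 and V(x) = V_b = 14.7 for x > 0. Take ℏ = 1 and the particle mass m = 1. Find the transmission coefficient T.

T = 0.905

The wavenumbers are k₁ = √(2mE)/ℏ = 6.387 on the left and k₂ = √(2m(E − V_b))/ℏ = 3.376 on the right.
Matching ψ and ψ′ at x = 0 gives r = (k₁ − k₂)/(k₁ + k₂), so R = r² = 0.09511 and T = 1 − R = 0.9049.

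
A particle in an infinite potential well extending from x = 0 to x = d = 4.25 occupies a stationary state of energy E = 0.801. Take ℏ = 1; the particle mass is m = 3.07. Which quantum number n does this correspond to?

From E_n = n²π²ℏ²/(2md²) invert to n = √(2md²E)/(πℏ).
n = (4.25/π) × √(2 × 3.07 × 0.801) = 3.000 → n = 3.

n = 3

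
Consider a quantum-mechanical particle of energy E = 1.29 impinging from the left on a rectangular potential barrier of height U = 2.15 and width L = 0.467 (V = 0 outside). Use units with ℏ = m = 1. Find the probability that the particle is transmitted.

E < U: inside the barrier ψ ∝ e^{±κx} with κ = √(2m(U − E))/ℏ = 1.311.
κL = 0.6125, sinh(κL) = 0.6515.
The exact tunnelling result is T⁻¹ = 1 + U² sinh²(κL) / [4E(U − E)] = 1.442, so T = 0.693.

T = 0.693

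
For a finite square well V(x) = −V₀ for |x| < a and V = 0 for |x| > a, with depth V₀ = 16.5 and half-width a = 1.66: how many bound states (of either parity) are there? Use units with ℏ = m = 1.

Define the well-strength parameter z₀ = (a/ℏ)√(2mV₀) = 1.66 × √(2·1·16.5) = 9.536.
The even/odd transcendental equations gain one root per π/2 in z₀, giving N = 1 + ⌊2z₀/π⌋ = 1 + ⌊6.071⌋ = 7.

N = 7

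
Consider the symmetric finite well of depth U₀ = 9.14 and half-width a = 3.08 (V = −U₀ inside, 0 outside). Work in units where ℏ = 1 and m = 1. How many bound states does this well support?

The dimensionless depth is z₀ = a√(2mU₀)/ℏ = 3.08 × √(18.28) = 13.17.
The even/odd transcendental equations gain one root per π/2 in z₀, giving N = 1 + ⌊2z₀/π⌋ = 1 + ⌊8.383⌋ = 9.

N = 9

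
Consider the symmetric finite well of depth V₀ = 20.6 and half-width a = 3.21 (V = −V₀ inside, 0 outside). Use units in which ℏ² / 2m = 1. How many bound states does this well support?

N = 10

Define the well-strength parameter z₀ = (a/ℏ)√(2mV₀) = 3.21 × √(2·0.5·20.6) = 14.57.
The even/odd transcendental equations gain one root per π/2 in z₀, giving N = 1 + ⌊2z₀/π⌋ = 1 + ⌊9.275⌋ = 10.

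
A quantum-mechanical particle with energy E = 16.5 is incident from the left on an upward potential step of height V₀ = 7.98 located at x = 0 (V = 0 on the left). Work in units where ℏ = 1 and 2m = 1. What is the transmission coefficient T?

On each side the TISE gives plane waves with k = √(2m(E − V))/ℏ: k₁ = √(2·½·16.5) = 4.062, k₂ = √(2·½·8.52) = 2.919.
Continuity of ψ and ψ′ at the step yields the reflection amplitude r = (k₁ − k₂)/(k₁ + k₂) = 0.1637; thus R = |r|² = 0.02681, T = 0.9732.

T = 0.973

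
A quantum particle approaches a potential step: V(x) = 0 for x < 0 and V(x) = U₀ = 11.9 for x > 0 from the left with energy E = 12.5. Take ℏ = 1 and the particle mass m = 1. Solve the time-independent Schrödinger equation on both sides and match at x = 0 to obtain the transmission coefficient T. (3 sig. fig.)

T = 0.590

On each side the TISE gives plane waves with k = √(2m(E − V))/ℏ: k₁ = √(2·1·12.5) = 5.000, k₂ = √(2·1·0.6) = 1.095.
Matching ψ and ψ′ at x = 0 gives r = (k₁ − k₂)/(k₁ + k₂), so R = r² = 0.4103 and T = 1 − R = 0.5897.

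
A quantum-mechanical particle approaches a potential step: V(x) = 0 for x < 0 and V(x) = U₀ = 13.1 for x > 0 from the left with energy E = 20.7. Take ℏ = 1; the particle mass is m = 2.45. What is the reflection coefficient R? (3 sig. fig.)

R = 0.0602

On each side the TISE gives plane waves with k = √(2m(E − V))/ℏ: k₁ = √(2·2.45·20.7) = 10.07, k₂ = √(2·2.45·7.6) = 6.102.
Matching ψ and ψ′ at x = 0 gives r = (k₁ − k₂)/(k₁ + k₂), so R = r² = 0.06021 and T = 1 − R = 0.9398.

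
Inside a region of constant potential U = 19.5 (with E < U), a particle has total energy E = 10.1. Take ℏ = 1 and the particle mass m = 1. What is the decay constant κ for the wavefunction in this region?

κ = 4.34

Since E < U the TISE in this region is ψ'' = κ²ψ with κ = √(2m(U − E))/ℏ.
κ = √(2 × 1 × 9.4) = 4.336.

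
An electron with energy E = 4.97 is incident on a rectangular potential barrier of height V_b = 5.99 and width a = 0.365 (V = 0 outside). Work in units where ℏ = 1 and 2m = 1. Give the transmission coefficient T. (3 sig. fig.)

T = 0.799

Since E < V_b the interior solution is evanescent with decay constant κ = √(2m(V_b − E))/ℏ = 1.010.
κa = 0.3686, sinh(κa) = 0.3770.
The exact tunnelling result is T⁻¹ = 1 + V_b² sinh²(κa) / [4E(V_b − E)] = 1.252, so T = 0.799.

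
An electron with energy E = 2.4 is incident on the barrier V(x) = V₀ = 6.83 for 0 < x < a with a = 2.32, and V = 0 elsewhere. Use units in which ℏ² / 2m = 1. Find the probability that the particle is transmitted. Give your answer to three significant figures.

T = 0.000209

E < V₀: inside the barrier ψ ∝ e^{±κx} with κ = √(2m(V₀ − E))/ℏ = 2.105.
κa = 4.883, sinh(κa) = 66.01.
The exact tunnelling result is T⁻¹ = 1 + V₀² sinh²(κa) / [4E(V₀ − E)] = 4781, so T = 0.000209.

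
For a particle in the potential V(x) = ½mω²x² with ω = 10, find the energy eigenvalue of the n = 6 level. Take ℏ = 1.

E = 65.0

The oscillator eigenvalues are E_n = ℏω(n + ½), so E_6 = 10 × 6.5 = 65.00.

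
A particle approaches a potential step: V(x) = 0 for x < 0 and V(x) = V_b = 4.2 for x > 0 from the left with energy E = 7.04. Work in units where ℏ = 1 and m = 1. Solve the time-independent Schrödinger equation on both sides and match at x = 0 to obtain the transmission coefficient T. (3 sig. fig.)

T = 0.950

The wavenumbers are k₁ = √(2mE)/ℏ = 3.752 on the left and k₂ = √(2m(E − V_b))/ℏ = 2.383 on the right.
Continuity of ψ and ψ′ at the step yields the reflection amplitude r = (k₁ − k₂)/(k₁ + k₂) = 0.2231; thus R = |r|² = 0.04979, T = 0.9502.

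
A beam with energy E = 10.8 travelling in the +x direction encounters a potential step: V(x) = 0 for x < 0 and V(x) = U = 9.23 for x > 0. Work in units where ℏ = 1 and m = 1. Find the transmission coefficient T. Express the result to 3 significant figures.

T = 0.799

The wavenumbers are k₁ = √(2mE)/ℏ = 4.648 on the left and k₂ = √(2m(E − U))/ℏ = 1.772 on the right.
Continuity of ψ and ψ′ at the step yields the reflection amplitude r = (k₁ − k₂)/(k₁ + k₂) = 0.4479; thus R = |r|² = 0.2006, T = 0.7994.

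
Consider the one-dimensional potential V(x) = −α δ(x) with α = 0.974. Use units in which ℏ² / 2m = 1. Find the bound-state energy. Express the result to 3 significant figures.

E = -0.237

The bound state is ψ(x) = √κ e^{−κ|x|}. The derivative jump ψ'(0⁺) − ψ'(0⁻) = −(2mα/ℏ²)ψ(0) fixes κ = mα/ℏ² = 0.4870.
Then E = −ℏ²κ²/(2m) = −mα²/(2ℏ²) = -0.2372.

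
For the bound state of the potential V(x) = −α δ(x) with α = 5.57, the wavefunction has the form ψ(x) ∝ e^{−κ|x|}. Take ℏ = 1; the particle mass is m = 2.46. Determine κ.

κ = 13.7

Integrating the TISE across x = 0 gives the cusp condition ψ'(0⁺) − ψ'(0⁻) = −(2mα/ℏ²)ψ(0).
With ψ ∝ e^{−κ|x|} this yields −2κ = −2mα/ℏ², so κ = mα/ℏ² = 13.70.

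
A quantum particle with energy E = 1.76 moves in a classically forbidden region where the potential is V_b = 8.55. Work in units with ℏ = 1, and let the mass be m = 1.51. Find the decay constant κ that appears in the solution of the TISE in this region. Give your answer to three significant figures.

Since E < V_b the TISE in this region is ψ'' = κ²ψ with κ = √(2m(V_b − E))/ℏ.
κ = √(2 × 1.51 × 6.79) = 4.528.

κ = 4.53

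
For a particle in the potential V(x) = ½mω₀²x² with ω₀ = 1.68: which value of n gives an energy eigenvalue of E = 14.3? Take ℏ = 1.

E_n = ℏω₀(n + ½) ⇒ n = E/(ℏω₀) − ½ = 14.3/1.68 − 0.5 = 8.012 → n = 8.

n = 8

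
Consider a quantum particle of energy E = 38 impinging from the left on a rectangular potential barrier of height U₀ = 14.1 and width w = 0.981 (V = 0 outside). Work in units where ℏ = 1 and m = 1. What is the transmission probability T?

T = 0.988

E > U₀: inside the barrier k₂ = √(2m(E − U₀))/ℏ = 6.914, k₂w = 6.782.
T = [1 + U₀² sin²(k₂w) / (4E(E − U₀))]⁻¹ = 1/1.013 = 0.988.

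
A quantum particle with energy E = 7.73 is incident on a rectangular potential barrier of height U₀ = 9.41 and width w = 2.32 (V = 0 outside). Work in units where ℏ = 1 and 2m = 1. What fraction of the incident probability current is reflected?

R = 0.994

E < U₀: inside the barrier ψ ∝ e^{±κx} with κ = √(2m(U₀ − E))/ℏ = 1.296.
κw = 3.007, sinh(κw) = 10.09.
The exact tunnelling result is T⁻¹ = 1 + U₀² sinh²(κw) / [4E(U₀ − E)] = 174.5, so T = 0.00573.
R = 1 − T = 0.994.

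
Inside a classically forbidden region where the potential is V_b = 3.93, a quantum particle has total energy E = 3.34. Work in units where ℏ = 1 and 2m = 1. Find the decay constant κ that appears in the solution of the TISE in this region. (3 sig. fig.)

Since E < V_b the TISE in this region is ψ'' = κ²ψ with κ = √(2m(V_b − E))/ℏ.
κ = √(2 × 0.5 × 0.59) = 0.7681.

κ = 0.768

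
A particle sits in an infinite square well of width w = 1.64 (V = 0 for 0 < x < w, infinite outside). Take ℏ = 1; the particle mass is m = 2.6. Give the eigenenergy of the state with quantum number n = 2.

E = 2.82

The infinite-well eigenfunctions ψ_n = √(2/w) sin(nπx/w) vanish at both walls, giving E_n = n²π²ℏ²/(2mw²).
E_2 = 2² × π² / (2 × 2.6 × 1.64²) = 2.823.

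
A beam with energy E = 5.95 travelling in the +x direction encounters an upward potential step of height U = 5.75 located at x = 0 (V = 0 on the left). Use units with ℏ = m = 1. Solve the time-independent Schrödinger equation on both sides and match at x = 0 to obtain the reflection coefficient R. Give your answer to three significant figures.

On each side the TISE gives plane waves with k = √(2m(E − V))/ℏ: k₁ = √(2·1·5.95) = 3.450, k₂ = √(2·1·0.2) = 0.6325.
Matching ψ and ψ′ at x = 0 gives r = (k₁ − k₂)/(k₁ + k₂), so R = r² = 0.4763 and T = 1 − R = 0.5237.

R = 0.476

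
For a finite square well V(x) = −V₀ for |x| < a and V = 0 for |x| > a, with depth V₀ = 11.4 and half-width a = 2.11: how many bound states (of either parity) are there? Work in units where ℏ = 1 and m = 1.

N = 7

Define the well-strength parameter z₀ = (a/ℏ)√(2mV₀) = 2.11 × √(2·1·11.4) = 10.08.
A new bound state (alternating even/odd) appears each time z₀ passes a multiple of π/2, so N = ⌊2z₀/π⌋ + 1 = ⌊6.414⌋ + 1 = 7.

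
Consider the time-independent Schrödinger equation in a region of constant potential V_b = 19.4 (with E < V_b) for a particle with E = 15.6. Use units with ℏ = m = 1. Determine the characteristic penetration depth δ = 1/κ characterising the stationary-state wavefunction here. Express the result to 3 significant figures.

Since E < V_b the TISE in this region is ψ'' = κ²ψ with κ = √(2m(V_b − E))/ℏ.
κ = √(2 × 1 × 3.8) = 2.757. The penetration depth is δ = 1/κ = 0.363.

δ = 0.363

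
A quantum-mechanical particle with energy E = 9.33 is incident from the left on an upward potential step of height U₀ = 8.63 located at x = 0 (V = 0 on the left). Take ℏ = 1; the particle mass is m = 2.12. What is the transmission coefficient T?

T = 0.675

On each side the TISE gives plane waves with k = √(2m(E − V))/ℏ: k₁ = √(2·2.12·9.33) = 6.290, k₂ = √(2·2.12·0.7) = 1.723.
Matching ψ and ψ′ at x = 0 gives r = (k₁ − k₂)/(k₁ + k₂), so R = r² = 0.3249 and T = 1 − R = 0.6751.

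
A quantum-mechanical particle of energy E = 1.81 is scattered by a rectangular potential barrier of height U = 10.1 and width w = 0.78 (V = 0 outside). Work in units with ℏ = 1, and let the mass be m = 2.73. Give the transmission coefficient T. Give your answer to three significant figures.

Since E < U the interior solution is evanescent with decay constant κ = √(2m(U − E))/ℏ = 6.728.
κw = 5.248, sinh(κw) = 95.06.
Matching ψ, ψ′ at both faces gives T = [1 + U² sinh²(κw) / (4E(U − E))]⁻¹ = 1/15360 = 0.0000651.

T = 0.0000651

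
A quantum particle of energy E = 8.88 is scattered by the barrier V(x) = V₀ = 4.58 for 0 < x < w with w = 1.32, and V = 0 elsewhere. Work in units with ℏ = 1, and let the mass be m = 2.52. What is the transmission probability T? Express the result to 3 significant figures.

E > V₀: inside the barrier k₂ = √(2m(E − V₀))/ℏ = 4.655, k₂w = 6.145.
Matching at both interfaces gives T⁻¹ = 1 + V₀² sin²(k₂w) / [4E(E − V₀)] = 1.003, hence T = 0.997.

T = 0.997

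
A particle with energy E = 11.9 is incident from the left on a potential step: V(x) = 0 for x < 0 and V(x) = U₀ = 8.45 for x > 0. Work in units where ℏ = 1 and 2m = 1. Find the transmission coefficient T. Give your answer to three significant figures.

T = 0.910

On each side the TISE gives plane waves with k = √(2m(E − V))/ℏ: k₁ = √(2·½·11.9) = 3.450, k₂ = √(2·½·3.45) = 1.857.
Continuity of ψ and ψ′ at the step yields the reflection amplitude r = (k₁ − k₂)/(k₁ + k₂) = 0.3000; thus R = |r|² = 0.09001, T = 0.9100.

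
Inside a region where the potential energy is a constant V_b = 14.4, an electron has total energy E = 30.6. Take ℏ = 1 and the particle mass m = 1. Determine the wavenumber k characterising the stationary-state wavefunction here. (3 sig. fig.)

k = 5.69

With E > V_b the solution is oscillatory, ψ ∝ e^{±ikx} with k = √(2m(E − V_b))/ℏ.
k = √(2 × 1 × 16.2) = 5.692.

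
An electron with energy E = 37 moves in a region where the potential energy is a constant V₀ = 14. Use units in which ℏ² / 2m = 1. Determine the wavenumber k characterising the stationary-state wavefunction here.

k = 4.80

With E > V₀ the solution is oscillatory, ψ ∝ e^{±ikx} with k = √(2m(E − V₀))/ℏ.
k = √(2 × 0.5 × 23) = 4.796.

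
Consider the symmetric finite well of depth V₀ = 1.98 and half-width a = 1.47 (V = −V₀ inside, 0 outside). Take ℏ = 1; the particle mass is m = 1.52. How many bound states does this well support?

N = 3

The dimensionless depth is z₀ = a√(2mV₀)/ℏ = 1.47 × √(6.019) = 3.607.
A new bound state (alternating even/odd) appears each time z₀ passes a multiple of π/2, so N = ⌊2z₀/π⌋ + 1 = ⌊2.296⌋ + 1 = 3.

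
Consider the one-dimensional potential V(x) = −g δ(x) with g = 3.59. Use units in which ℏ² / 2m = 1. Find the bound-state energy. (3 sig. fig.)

E = -3.22

For x ≠ 0 the bound state is ψ ∝ e^{−κ|x|}; integrating the TISE across the delta gives the cusp condition 2κ = 2mg/ℏ², so κ = 1.795.
Then E = −ℏ²κ²/(2m) = −mg²/(2ℏ²) = -3.222.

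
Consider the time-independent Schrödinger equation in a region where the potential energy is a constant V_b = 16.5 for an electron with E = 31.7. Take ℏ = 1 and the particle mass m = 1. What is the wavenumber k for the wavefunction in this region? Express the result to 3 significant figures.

k = 5.51

With E > V_b the solution is oscillatory, ψ ∝ e^{±ikx} with k = √(2m(E − V_b))/ℏ.
k = √(2 × 1 × 15.2) = 5.514.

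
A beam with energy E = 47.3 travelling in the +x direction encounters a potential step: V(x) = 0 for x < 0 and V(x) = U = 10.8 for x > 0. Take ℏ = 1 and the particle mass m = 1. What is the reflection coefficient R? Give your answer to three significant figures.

R = 0.00419

On each side the TISE gives plane waves with k = √(2m(E − V))/ℏ: k₁ = √(2·1·47.3) = 9.726, k₂ = √(2·1·36.5) = 8.544.
Matching ψ and ψ′ at x = 0 gives r = (k₁ − k₂)/(k₁ + k₂), so R = r² = 0.004187 and T = 1 − R = 0.9958.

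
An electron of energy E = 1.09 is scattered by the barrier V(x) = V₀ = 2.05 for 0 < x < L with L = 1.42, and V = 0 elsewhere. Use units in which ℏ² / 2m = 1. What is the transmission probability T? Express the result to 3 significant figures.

E < V₀: inside the barrier ψ ∝ e^{±κx} with κ = √(2m(V₀ − E))/ℏ = 0.9798.
κL = 1.391, sinh(κL) = 1.886.
The exact tunnelling result is T⁻¹ = 1 + V₀² sinh²(κL) / [4E(V₀ − E)] = 4.570, so T = 0.219.

T = 0.219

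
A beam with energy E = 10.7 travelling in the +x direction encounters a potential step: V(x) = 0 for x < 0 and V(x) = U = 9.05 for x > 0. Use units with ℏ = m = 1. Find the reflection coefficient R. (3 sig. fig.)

The wavenumbers are k₁ = √(2mE)/ℏ = 4.626 on the left and k₂ = √(2m(E − U))/ℏ = 1.817 on the right.
Matching ψ and ψ′ at x = 0 gives r = (k₁ − k₂)/(k₁ + k₂), so R = r² = 0.1902 and T = 1 − R = 0.8098.

R = 0.190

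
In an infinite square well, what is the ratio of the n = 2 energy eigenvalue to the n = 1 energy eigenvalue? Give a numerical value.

E_n = n²π²ℏ²/(2mL²) so the ratio is n₂²/n₁² = 4/1 = 4.

4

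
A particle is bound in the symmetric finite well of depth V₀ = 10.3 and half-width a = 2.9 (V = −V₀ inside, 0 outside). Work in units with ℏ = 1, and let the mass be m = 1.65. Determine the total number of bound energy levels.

Define the well-strength parameter z₀ = (a/ℏ)√(2mV₀) = 2.9 × √(2·1.65·10.3) = 16.91.
The even/odd transcendental equations gain one root per π/2 in z₀, giving N = 1 + ⌊2z₀/π⌋ = 1 + ⌊10.76⌋ = 11.

N = 11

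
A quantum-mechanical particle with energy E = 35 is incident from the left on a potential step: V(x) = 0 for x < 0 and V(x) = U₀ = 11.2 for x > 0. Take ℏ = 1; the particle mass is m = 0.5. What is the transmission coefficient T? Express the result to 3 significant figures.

T = 0.991

The wavenumbers are k₁ = √(2mE)/ℏ = 5.916 on the left and k₂ = √(2m(E − U₀))/ℏ = 4.879 on the right.
Continuity of ψ and ψ′ at the step yields the reflection amplitude r = (k₁ − k₂)/(k₁ + k₂) = 0.09612; thus R = |r|² = 0.009239, T = 0.9908.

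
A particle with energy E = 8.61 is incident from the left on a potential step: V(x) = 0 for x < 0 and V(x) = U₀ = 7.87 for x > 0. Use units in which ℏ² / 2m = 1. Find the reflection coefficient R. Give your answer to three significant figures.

R = 0.299

The wavenumbers are k₁ = √(2mE)/ℏ = 2.934 on the left and k₂ = √(2m(E − U₀))/ℏ = 0.8602 on the right.
Continuity of ψ and ψ′ at the step yields the reflection amplitude r = (k₁ − k₂)/(k₁ + k₂) = 0.5466; thus R = |r|² = 0.2988, T = 0.7012.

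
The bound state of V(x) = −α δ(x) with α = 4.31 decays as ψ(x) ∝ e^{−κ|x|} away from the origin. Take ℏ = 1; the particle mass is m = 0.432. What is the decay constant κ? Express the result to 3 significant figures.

Integrate −(ℏ²/2m)ψ'' − αδ(x)ψ = Eψ from −ε to +ε: the ψ'' term gives ψ'(0⁺) − ψ'(0⁻) and the δ term gives −(2mα/ℏ²)ψ(0).
With ψ ∝ e^{−κ|x|} this yields −2κ = −2mα/ℏ², so κ = mα/ℏ² = 1.862.

κ = 1.86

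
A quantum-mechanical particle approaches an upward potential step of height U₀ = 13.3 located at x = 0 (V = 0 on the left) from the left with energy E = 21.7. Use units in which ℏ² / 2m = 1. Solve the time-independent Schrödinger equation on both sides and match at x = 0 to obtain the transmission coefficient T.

T = 0.946

The wavenumbers are k₁ = √(2mE)/ℏ = 4.658 on the left and k₂ = √(2m(E − U₀))/ℏ = 2.898 on the right.
Matching ψ and ψ′ at x = 0 gives r = (k₁ − k₂)/(k₁ + k₂), so R = r² = 0.05425 and T = 1 − R = 0.9458.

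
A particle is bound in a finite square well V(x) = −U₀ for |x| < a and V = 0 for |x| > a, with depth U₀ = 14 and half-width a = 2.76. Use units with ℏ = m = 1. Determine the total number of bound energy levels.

Define the well-strength parameter z₀ = (a/ℏ)√(2mU₀) = 2.76 × √(2·1·14) = 14.60.
A new bound state (alternating even/odd) appears each time z₀ passes a multiple of π/2, so N = ⌊2z₀/π⌋ + 1 = ⌊9.298⌋ + 1 = 10.

N = 10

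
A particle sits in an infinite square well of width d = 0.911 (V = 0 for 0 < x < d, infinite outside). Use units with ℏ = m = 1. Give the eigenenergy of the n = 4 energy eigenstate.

E = 95.1

The infinite-well eigenfunctions ψ_n = √(2/d) sin(nπx/d) vanish at both walls, giving E_n = n²π²ℏ²/(2md²).
E_4 = 4² × π² / (2 × 1 × 0.911²) = 95.14.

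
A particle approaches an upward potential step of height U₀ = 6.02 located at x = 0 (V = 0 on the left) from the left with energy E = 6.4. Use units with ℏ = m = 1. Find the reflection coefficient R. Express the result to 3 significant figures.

The wavenumbers are k₁ = √(2mE)/ℏ = 3.578 on the left and k₂ = √(2m(E − U₀))/ℏ = 0.8718 on the right.
Continuity of ψ and ψ′ at the step yields the reflection amplitude r = (k₁ − k₂)/(k₁ + k₂) = 0.6081; thus R = |r|² = 0.3698, T = 0.6302.

R = 0.370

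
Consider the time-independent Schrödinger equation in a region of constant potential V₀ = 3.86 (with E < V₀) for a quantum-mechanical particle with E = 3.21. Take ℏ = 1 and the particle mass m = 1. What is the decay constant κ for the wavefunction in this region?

κ = 1.14

Since E < V₀ the TISE in this region is ψ'' = κ²ψ with κ = √(2m(V₀ − E))/ℏ.
κ = √(2 × 1 × 0.65) = 1.140.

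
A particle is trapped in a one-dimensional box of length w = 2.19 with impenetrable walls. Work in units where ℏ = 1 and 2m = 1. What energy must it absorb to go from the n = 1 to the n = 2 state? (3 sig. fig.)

ΔE = 6.17

E_n = n²π²ℏ²/(2mw²), so ΔE = (2² − 1²) π²ℏ²/(2mw²).
ΔE = 3 × π² / (2 × 0.5 × 2.19²) = 6.174.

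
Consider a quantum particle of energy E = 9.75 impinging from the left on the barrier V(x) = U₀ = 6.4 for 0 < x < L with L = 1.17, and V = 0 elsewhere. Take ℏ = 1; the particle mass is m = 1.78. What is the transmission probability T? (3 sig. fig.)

E > U₀: inside the barrier k₂ = √(2m(E − U₀))/ℏ = 3.453, k₂L = 4.040.
T = [1 + U₀² sin²(k₂L) / (4E(E − U₀))]⁻¹ = 1/1.192 = 0.839.

T = 0.839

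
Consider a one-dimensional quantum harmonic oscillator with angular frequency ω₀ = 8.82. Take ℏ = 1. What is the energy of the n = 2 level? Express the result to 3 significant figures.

E = 22.1

The oscillator eigenvalues are E_n = ℏω₀(n + ½), so E_2 = 8.82 × 2.5 = 22.05.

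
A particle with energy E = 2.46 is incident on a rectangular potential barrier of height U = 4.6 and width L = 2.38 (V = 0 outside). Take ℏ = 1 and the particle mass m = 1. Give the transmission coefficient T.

T = 0.000210

E < U: inside the barrier ψ ∝ e^{±κx} with κ = √(2m(U − E))/ℏ = 2.069.
κL = 4.924, sinh(κL) = 68.76.
The exact tunnelling result is T⁻¹ = 1 + U² sinh²(κL) / [4E(U − E)] = 4752, so T = 0.000210.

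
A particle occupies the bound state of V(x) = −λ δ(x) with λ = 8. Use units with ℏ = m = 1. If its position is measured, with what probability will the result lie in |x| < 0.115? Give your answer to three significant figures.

P = 0.841

The normalised bound state is ψ = √κ e^{−κ|x|} with κ = mλ/ℏ² = 8.000.
P(|x| < d) = ∫_{−d}^{d} κ e^{−2κ|x|} dx = 1 − e^{−2κd} = 1 − e^{−1.840} = 0.8412.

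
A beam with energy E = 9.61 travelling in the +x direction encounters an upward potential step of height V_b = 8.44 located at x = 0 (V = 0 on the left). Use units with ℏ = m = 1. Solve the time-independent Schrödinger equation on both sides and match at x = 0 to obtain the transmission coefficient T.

T = 0.767

On each side the TISE gives plane waves with k = √(2m(E − V))/ℏ: k₁ = √(2·1·9.61) = 4.384, k₂ = √(2·1·1.17) = 1.530.
Matching ψ and ψ′ at x = 0 gives r = (k₁ − k₂)/(k₁ + k₂), so R = r² = 0.2330 and T = 1 − R = 0.7670.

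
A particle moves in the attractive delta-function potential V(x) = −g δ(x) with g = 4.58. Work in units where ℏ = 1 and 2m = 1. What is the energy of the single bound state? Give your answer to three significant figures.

E = -5.24

For x ≠ 0 the bound state is ψ ∝ e^{−κ|x|}; integrating the TISE across the delta gives the cusp condition 2κ = 2mg/ℏ², so κ = 2.290.
Then E = −ℏ²κ²/(2m) = −mg²/(2ℏ²) = -5.244.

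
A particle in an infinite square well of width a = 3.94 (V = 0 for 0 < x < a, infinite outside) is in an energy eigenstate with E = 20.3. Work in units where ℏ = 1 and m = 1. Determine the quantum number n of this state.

n = 8

For an infinite well E_n = n²π²ℏ²/(2ma²), so n = (a/πℏ)√(2mE).
n = (3.94/π) × √(2 × 1 × 20.3) = 7.991 → n = 8.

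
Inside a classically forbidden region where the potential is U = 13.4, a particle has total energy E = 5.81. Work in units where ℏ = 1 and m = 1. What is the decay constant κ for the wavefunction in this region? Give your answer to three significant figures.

κ = 3.90

Since E < U the TISE in this region is ψ'' = κ²ψ with κ = √(2m(U − E))/ℏ.
κ = √(2 × 1 × 7.59) = 3.896.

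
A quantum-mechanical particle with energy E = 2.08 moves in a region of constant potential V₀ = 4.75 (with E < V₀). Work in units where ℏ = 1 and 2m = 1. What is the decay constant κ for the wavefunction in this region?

Since E < V₀ the TISE in this region is ψ'' = κ²ψ with κ = √(2m(V₀ − E))/ℏ.
κ = √(2 × 0.5 × 2.67) = 1.634.

κ = 1.63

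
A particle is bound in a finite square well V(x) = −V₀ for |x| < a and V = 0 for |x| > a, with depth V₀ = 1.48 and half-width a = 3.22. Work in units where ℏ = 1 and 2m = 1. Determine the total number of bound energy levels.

N = 3

Define the well-strength parameter z₀ = (a/ℏ)√(2mV₀) = 3.22 × √(2·0.5·1.48) = 3.917.
A new bound state (alternating even/odd) appears each time z₀ passes a multiple of π/2, so N = ⌊2z₀/π⌋ + 1 = ⌊2.494⌋ + 1 = 3.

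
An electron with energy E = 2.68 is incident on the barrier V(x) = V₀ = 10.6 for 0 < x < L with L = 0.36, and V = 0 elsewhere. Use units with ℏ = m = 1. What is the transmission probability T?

Since E < V₀ the interior solution is evanescent with decay constant κ = √(2m(V₀ − E))/ℏ = 3.980.
κL = 1.433, sinh(κL) = 1.976.
The exact tunnelling result is T⁻¹ = 1 + V₀² sinh²(κL) / [4E(V₀ − E)] = 6.167, so T = 0.162.

T = 0.162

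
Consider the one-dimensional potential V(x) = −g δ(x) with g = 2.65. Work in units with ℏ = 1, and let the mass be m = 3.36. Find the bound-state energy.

For x ≠ 0 the bound state is ψ ∝ e^{−κ|x|}; integrating the TISE across the delta gives the cusp condition 2κ = 2mg/ℏ², so κ = 8.904.
Then E = −ℏ²κ²/(2m) = −mg²/(2ℏ²) = -11.80.

E = -11.8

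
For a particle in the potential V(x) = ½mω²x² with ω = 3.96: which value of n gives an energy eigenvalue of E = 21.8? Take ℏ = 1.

Invert E_n = (n + ½)ℏω: n = E/ℏω − ½ = 5.005, so n = 5.

n = 5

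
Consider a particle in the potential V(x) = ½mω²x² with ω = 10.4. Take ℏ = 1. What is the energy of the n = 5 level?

Using E_n = (n + ½)ℏω: E_5 = 5.5 × 10.4 = 57.20.

E = 57.2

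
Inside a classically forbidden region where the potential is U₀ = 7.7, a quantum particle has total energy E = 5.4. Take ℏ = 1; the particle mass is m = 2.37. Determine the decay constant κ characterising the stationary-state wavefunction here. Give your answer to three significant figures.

κ = 3.30

Since E < U₀ the TISE in this region is ψ'' = κ²ψ with κ = √(2m(U₀ − E))/ℏ.
κ = √(2 × 2.37 × 2.3) = 3.302.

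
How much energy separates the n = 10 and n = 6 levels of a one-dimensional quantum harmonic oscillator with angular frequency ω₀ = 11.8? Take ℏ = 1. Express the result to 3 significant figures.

ΔE = 47.2

E_n = ℏω₀(n + ½), so ΔE = (10 − 6) ℏω₀ = 4 × 11.8 = 47.20.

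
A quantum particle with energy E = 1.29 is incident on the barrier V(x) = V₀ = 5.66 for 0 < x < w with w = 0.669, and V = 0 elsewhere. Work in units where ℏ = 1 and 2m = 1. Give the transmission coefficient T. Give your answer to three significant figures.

T = 0.163

E < V₀: inside the barrier ψ ∝ e^{±κx} with κ = √(2m(V₀ − E))/ℏ = 2.090.
κw = 1.399, sinh(κw) = 1.901.
Matching ψ, ψ′ at both faces gives T = [1 + V₀² sinh²(κw) / (4E(V₀ − E))]⁻¹ = 1/6.135 = 0.163.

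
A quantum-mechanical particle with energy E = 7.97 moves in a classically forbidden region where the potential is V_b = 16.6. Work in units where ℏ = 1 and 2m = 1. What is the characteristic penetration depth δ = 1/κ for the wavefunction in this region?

δ = 0.340

Since E < V_b the TISE in this region is ψ'' = κ²ψ with κ = √(2m(V_b − E))/ℏ.
κ = √(2 × 0.5 × 8.63) = 2.938. The penetration depth is δ = 1/κ = 0.340.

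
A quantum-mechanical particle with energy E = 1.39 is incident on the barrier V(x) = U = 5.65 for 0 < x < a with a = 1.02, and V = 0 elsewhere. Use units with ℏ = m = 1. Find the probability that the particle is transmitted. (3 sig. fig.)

Since E < U the interior solution is evanescent with decay constant κ = √(2m(U − E))/ℏ = 2.919.
κa = 2.977, sinh(κa) = 9.792.
The exact tunnelling result is T⁻¹ = 1 + U² sinh²(κa) / [4E(U − E)] = 130.2, so T = 0.00768.

T = 0.00768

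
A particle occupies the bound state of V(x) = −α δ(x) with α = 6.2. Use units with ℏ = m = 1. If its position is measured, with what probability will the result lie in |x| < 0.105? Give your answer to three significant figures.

P = 0.728

The normalised bound state is ψ = √κ e^{−κ|x|} with κ = mα/ℏ² = 6.200.
P(|x| < d) = ∫_{−d}^{d} κ e^{−2κ|x|} dx = 1 − e^{−2κd} = 1 − e^{−1.302} = 0.7280.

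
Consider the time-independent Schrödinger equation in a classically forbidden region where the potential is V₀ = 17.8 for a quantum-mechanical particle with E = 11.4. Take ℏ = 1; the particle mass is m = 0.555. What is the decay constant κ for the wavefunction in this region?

Since E < V₀ the TISE in this region is ψ'' = κ²ψ with κ = √(2m(V₀ − E))/ℏ.
κ = √(2 × 0.555 × 6.4) = 2.665.

κ = 2.67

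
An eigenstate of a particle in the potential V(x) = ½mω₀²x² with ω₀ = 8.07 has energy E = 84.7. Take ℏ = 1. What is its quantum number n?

n = 10

E_n = ℏω₀(n + ½) ⇒ n = E/(ℏω₀) − ½ = 84.7/8.07 − 0.5 = 9.996 → n = 10.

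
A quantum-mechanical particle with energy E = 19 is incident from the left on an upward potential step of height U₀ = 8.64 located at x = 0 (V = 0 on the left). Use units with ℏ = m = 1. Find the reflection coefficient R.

On each side the TISE gives plane waves with k = √(2m(E − V))/ℏ: k₁ = √(2·1·19) = 6.164, k₂ = √(2·1·10.36) = 4.552.
Matching ψ and ψ′ at x = 0 gives r = (k₁ − k₂)/(k₁ + k₂), so R = r² = 0.02264 and T = 1 − R = 0.9774.

R = 0.0226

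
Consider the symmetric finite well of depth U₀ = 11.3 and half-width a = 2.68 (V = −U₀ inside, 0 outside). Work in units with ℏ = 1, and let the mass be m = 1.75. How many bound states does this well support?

N = 11

The dimensionless depth is z₀ = a√(2mU₀)/ℏ = 2.68 × √(39.55) = 16.85.
The even/odd transcendental equations gain one root per π/2 in z₀, giving N = 1 + ⌊2z₀/π⌋ = 1 + ⌊10.73⌋ = 11.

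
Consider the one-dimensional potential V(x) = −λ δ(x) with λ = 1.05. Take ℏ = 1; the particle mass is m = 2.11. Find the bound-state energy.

For x ≠ 0 the bound state is ψ ∝ e^{−κ|x|}; integrating the TISE across the delta gives the cusp condition 2κ = 2mλ/ℏ², so κ = 2.216.
Then E = −ℏ²κ²/(2m) = −mλ²/(2ℏ²) = -1.163.

E = -1.16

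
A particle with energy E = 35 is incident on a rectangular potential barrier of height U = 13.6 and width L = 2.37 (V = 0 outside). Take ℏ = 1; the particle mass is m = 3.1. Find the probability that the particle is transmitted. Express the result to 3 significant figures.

T = 0.959

Above the barrier the interior wavenumber is k₂ = √(2m(E − U))/ℏ = 11.52, giving phase k₂L = 27.30.
Matching at both interfaces gives T⁻¹ = 1 + U² sin²(k₂L) / [4E(E − U)] = 1.042, hence T = 0.959.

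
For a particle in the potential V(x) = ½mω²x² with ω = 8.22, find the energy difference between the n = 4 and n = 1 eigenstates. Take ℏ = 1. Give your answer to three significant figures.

E_n = ℏω(n + ½), so ΔE = (4 − 1) ℏω = 3 × 8.22 = 24.66.

ΔE = 24.7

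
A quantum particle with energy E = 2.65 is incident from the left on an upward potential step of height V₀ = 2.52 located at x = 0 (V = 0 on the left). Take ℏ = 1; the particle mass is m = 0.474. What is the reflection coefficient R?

R = 0.406

On each side the TISE gives plane waves with k = √(2m(E − V))/ℏ: k₁ = √(2·0.474·2.65) = 1.585, k₂ = √(2·0.474·0.13) = 0.3511.
Matching ψ and ψ′ at x = 0 gives r = (k₁ − k₂)/(k₁ + k₂), so R = r² = 0.4062 and T = 1 − R = 0.5938.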